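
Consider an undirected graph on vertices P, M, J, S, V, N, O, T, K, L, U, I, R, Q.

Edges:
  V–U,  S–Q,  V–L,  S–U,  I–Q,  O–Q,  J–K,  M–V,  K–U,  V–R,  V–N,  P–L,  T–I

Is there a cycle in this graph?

No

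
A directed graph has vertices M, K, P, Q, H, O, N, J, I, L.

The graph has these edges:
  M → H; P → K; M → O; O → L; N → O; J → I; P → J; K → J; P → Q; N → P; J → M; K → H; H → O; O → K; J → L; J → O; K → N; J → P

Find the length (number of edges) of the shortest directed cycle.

2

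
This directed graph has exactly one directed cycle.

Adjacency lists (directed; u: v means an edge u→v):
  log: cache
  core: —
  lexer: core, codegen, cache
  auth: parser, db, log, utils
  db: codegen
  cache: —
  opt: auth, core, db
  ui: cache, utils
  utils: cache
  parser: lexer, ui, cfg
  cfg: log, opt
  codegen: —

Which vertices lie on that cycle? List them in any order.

DFS with gray/black marking from opt:
opt gray
  auth gray
    parser gray
      lexer gray
        core gray
        core black
        codegen gray
        codegen black
        cache gray
        cache black
      lexer black
      ui gray
        ui→cache: cache black — skip
        utils gray
          utils→cache: cache black — skip
        utils black
      ui black
      cfg gray
        log gray
          log→cache: cache black — skip
        log black
        cfg→opt: opt is gray → back edge
Back edge closes the cycle opt → auth → parser → cfg → opt; its vertices are {cfg, opt, auth, parser}.

cfg, opt, auth, parser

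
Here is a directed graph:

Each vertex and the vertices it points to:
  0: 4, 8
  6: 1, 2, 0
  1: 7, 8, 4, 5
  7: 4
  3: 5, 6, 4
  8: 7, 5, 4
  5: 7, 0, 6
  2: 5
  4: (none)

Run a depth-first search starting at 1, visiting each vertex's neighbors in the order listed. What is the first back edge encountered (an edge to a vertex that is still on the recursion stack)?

0->8

DFS from 1 (visiting each vertex's neighbors in the order listed); mark gray on enter, black on exit:
1 gray
  7 gray
    4 gray
    4 black
  7 black
  8 gray
    8→7: 7 black — skip
    5 gray
      5→7: 7 black — skip
      0 gray
        0→4: 4 black — skip
        0→8: 8 is gray → back edge
First back edge: 0 → 8.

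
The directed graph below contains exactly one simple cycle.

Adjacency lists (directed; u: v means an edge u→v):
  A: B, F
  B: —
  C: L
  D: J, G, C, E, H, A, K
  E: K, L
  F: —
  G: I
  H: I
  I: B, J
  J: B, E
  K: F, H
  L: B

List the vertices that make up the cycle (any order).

DFS with gray/black marking from E:
E gray
  K gray
    F gray
    F black
    H gray
      I gray
        B gray
        B black
        J gray
          J→B: B black — skip
          J→E: E is gray → back edge
Back edge closes the cycle E → K → H → I → J → E; its vertices are {E, H, I, J, K}.

E, H, I, J, K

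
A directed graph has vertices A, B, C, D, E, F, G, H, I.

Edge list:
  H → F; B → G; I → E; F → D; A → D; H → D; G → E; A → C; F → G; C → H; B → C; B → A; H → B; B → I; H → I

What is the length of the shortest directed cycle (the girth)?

3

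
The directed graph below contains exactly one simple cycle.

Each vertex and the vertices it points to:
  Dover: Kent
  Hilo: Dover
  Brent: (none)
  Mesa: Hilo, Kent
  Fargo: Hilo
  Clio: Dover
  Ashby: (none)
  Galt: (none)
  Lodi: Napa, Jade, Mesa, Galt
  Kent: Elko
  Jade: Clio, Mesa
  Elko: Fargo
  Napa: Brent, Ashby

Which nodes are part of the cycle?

DFS with gray/black marking from Kent:
Kent gray
  Elko gray
    Fargo gray
      Hilo gray
        Dover gray
          Dover→Kent: Kent is gray → back edge
Back edge closes the cycle Kent → Elko → Fargo → Hilo → Dover → Kent; its vertices are {Elko, Hilo, Kent, Dover, Fargo}.

Elko, Hilo, Kent, Dover, Fargo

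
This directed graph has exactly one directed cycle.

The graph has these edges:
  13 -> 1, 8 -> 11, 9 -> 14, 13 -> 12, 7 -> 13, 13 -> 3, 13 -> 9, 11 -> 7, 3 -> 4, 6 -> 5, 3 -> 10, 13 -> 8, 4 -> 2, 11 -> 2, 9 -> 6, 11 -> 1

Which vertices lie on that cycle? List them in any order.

DFS with gray/black marking from 13:
13 gray
  1 gray
  1 black
  12 gray
  12 black
  9 gray
    14 gray
    14 black
    6 gray
      5 gray
      5 black
    6 black
  9 black
  3 gray
    4 gray
      2 gray
      2 black
    4 black
    10 gray
    10 black
  3 black
  8 gray
    11 gray
      11→1: 1 black — skip
      11→2: 2 black — skip
      7 gray
        7→13: 13 is gray → back edge
Back edge closes the cycle 13 → 8 → 11 → 7 → 13; its vertices are {7, 8, 11, 13}.

7, 8, 11, 13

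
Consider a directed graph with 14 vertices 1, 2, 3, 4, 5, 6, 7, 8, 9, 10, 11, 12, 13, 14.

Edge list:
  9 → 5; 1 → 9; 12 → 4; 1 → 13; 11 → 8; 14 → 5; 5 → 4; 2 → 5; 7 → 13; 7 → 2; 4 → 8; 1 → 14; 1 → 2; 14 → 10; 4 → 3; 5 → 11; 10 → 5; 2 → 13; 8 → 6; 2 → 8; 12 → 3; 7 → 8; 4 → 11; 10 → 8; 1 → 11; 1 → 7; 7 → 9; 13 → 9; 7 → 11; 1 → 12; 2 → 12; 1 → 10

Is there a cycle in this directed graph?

DFS with white/gray/black marking, starting from 4:
4 gray
  11 gray
    8 gray
      6 gray
      6 black
    8 black
  11 black
  3 gray
  3 black
  4→8: 8 black — skip
4 black
1 gray
  2 gray
    5 gray
      5→11: 11 black — skip
      5→4: 4 black — skip
    5 black
    12 gray
      12→4: 4 black — skip
      12→3: 3 black — skip
    12 black
    2→8: 8 black — skip
    13 gray
      9 gray
        9→5: 5 black — skip
      9 black
    13 black
  2 black
  1→13: 13 black — skip
  7 gray
    7→9: 9 black — skip
    7→2: 2 black — skip
    7→11: 11 black — skip
    7→8: 8 black — skip
    7→13: 13 black — skip
  7 black
  1→12: 12 black — skip
  1→11: 11 black — skip
  1→9: 9 black — skip
  10 gray
    10→5: 5 black — skip
    10→8: 8 black — skip
  10 black
  14 gray
    14→10: 10 black — skip
    14→5: 5 black — skip
  14 black
1 black
Every edge goes to a white or black vertex — no back edge, so the graph is acyclic.

No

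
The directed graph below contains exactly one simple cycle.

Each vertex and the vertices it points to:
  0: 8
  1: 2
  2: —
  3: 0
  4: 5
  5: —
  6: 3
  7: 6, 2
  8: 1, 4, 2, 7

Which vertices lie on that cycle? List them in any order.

DFS with gray/black marking from 0:
0 gray
  8 gray
    1 gray
      2 gray
      2 black
    1 black
    4 gray
      5 gray
      5 black
    4 black
    8→2: 2 black — skip
    7 gray
      6 gray
        3 gray
          3→0: 0 is gray → back edge
Back edge closes the cycle 0 → 8 → 7 → 6 → 3 → 0; its vertices are {0, 3, 6, 7, 8}.

0, 3, 6, 7, 8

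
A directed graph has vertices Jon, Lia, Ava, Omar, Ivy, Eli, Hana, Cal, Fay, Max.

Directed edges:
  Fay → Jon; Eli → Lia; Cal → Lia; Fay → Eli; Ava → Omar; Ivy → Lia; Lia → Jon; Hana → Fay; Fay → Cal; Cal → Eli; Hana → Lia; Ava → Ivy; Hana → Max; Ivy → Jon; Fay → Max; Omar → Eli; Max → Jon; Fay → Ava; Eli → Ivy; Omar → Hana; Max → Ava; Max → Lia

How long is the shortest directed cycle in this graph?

For each vertex v, BFS finds the shortest path from v back to v.
The shortest such closed walk is Hana → Max → Ava → Omar → Hana, length 4.

4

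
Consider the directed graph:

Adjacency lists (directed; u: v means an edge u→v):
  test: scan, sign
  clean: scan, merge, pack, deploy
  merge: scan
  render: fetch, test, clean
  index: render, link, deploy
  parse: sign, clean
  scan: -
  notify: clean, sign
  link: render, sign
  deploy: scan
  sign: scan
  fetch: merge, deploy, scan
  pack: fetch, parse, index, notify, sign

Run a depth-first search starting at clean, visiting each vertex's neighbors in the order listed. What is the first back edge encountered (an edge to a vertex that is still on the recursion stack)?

DFS from clean (visiting each vertex's neighbors in the order listed); mark gray on enter, black on exit:
clean gray
  scan gray
  scan black
  merge gray
    merge→scan: scan black — skip
  merge black
  pack gray
    fetch gray
      fetch→merge: merge black — skip
      deploy gray
        deploy→scan: scan black — skip
      deploy black
      fetch→scan: scan black — skip
    fetch black
    parse gray
      sign gray
        sign→scan: scan black — skip
      sign black
      parse→clean: clean is gray → back edge
First back edge: parse → clean.

parse->clean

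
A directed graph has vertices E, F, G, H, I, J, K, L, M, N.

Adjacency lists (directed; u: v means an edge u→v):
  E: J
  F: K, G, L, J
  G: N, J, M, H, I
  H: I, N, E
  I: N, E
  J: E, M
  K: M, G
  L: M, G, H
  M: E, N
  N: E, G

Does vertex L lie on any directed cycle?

L lies on a cycle iff there is a path from L back to itself.
Exploring from L, it never reaches itself; equivalently, its strongly connected component is a singleton.

No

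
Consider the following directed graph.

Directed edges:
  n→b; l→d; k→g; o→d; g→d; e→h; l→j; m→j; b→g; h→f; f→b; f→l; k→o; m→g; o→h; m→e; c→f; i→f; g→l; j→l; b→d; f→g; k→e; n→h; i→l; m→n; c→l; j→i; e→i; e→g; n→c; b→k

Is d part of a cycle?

No

d lies on a cycle iff there is a path from d back to itself.
Exploring from d, it never reaches itself; equivalently, its strongly connected component is a singleton.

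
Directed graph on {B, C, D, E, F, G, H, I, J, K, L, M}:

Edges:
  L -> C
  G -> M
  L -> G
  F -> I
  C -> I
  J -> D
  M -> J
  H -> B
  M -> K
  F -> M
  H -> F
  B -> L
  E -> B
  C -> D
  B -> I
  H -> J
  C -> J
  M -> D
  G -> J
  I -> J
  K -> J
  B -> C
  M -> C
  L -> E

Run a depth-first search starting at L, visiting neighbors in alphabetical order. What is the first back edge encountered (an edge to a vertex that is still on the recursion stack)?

B→L

DFS from L (visiting neighbors in alphabetical order); mark gray on enter, black on exit:
L gray
  C gray
    D gray
    D black
    I gray
      J gray
        J→D: D black — skip
      J black
    I black
    C→J: J black — skip
  C black
  E gray
    B gray
      B→C: C black — skip
      B→I: I black — skip
      B→L: L is gray → back edge
First back edge: B → L.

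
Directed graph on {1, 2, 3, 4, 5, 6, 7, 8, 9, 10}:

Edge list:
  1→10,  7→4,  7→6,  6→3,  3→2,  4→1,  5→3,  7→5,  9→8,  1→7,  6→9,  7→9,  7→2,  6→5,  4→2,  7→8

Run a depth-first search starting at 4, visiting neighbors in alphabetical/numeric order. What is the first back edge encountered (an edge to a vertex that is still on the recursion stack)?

DFS from 4 (visiting neighbors in alphabetical/numeric order); mark gray on enter, black on exit:
4 gray
  1 gray
    7 gray
      2 gray
      2 black
      7→4: 4 is gray → back edge
First back edge: 7 → 4.

7->4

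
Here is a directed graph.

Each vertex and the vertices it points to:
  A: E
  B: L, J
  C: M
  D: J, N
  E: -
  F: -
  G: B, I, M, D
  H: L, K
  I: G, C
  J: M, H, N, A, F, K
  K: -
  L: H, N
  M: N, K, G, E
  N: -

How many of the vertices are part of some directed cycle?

9

A vertex is on a directed cycle iff it belongs to a strongly connected component of size ≥ 2 (or has a self-loop).
The vertices on cycles are {B, C, D, G, H, I, J, L, M} — 9 in total.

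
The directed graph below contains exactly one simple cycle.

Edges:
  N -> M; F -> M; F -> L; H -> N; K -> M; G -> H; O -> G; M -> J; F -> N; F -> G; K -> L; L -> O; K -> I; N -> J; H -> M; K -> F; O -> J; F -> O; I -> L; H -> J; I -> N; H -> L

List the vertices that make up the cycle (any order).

DFS with gray/black marking from L:
L gray
  O gray
    G gray
      H gray
        N gray
          M gray
            J gray
            J black
          M black
          N→J: J black — skip
        N black
        H→L: L is gray → back edge
Back edge closes the cycle L → O → G → H → L; its vertices are {G, H, L, O}.

G, H, L, O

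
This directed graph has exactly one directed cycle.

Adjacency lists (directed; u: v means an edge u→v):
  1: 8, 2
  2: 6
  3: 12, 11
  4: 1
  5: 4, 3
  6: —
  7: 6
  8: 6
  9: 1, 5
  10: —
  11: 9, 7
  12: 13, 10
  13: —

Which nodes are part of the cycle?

3, 5, 9, 11

DFS with gray/black marking from 5:
5 gray
  4 gray
    1 gray
      8 gray
        6 gray
        6 black
      8 black
      2 gray
        2→6: 6 black — skip
      2 black
    1 black
  4 black
  3 gray
    12 gray
      13 gray
      13 black
      10 gray
      10 black
    12 black
    11 gray
      9 gray
        9→1: 1 black — skip
        9→5: 5 is gray → back edge
Back edge closes the cycle 5 → 3 → 11 → 9 → 5; its vertices are {3, 5, 9, 11}.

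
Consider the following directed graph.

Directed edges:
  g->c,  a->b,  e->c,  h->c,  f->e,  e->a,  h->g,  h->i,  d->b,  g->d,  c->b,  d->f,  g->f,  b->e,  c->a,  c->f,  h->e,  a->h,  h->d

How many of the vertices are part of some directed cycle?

8

A vertex is on a directed cycle iff it belongs to a strongly connected component of size ≥ 2 (or has a self-loop).
The vertices on cycles are {a, b, c, d, e, f, g, h} — 8 in total.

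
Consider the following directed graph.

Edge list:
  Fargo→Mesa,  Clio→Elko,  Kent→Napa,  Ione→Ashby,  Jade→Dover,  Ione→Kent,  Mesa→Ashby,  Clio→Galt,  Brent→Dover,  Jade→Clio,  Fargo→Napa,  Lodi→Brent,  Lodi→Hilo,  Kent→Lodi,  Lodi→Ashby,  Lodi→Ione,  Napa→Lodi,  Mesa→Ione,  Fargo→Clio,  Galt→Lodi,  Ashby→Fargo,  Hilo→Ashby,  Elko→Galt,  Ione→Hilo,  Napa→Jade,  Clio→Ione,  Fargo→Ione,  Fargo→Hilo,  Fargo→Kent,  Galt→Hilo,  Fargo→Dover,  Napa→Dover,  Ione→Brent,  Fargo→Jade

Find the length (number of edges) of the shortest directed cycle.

For each vertex v, BFS finds the shortest path from v back to v.
The shortest such closed walk is Fargo → Hilo → Ashby → Fargo, length 3.

3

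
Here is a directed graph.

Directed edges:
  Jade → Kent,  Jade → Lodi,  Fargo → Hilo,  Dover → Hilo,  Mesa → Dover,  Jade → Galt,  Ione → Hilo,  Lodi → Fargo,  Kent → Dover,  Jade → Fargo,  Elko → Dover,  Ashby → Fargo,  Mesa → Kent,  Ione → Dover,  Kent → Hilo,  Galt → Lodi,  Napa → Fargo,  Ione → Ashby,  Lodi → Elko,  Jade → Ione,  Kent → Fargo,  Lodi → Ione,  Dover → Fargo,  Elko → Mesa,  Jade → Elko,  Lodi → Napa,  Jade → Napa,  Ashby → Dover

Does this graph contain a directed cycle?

DFS with white/gray/black marking, starting from Fargo:
Fargo gray
  Hilo gray
  Hilo black
Fargo black
Ashby gray
  Dover gray
    Dover→Fargo: Fargo black — skip
    Dover→Hilo: Hilo black — skip
  Dover black
  Ashby→Fargo: Fargo black — skip
Ashby black
Jade gray
  Lodi gray
    Lodi→Fargo: Fargo black — skip
    Ione gray
      Ione→Ashby: Ashby black — skip
      Ione→Hilo: Hilo black — skip
      Ione→Dover: Dover black — skip
    Ione black
    Napa gray
      Napa→Fargo: Fargo black — skip
    Napa black
    Elko gray
      Mesa gray
        Kent gray
          Kent→Dover: Dover black — skip
          Kent→Hilo: Hilo black — skip
          Kent→Fargo: Fargo black — skip
        Kent black
        Mesa→Dover: Dover black — skip
      Mesa black
      Elko→Dover: Dover black — skip
    Elko black
  Lodi black
  Galt gray
    Galt→Lodi: Lodi black — skip
  Galt black
  Jade→Kent: Kent black — skip
  Jade→Ione: Ione black — skip
  Jade→Napa: Napa black — skip
  Jade→Fargo: Fargo black — skip
  Jade→Elko: Elko black — skip
Jade black
Every edge goes to a white or black vertex — no back edge, so the graph is acyclic.

No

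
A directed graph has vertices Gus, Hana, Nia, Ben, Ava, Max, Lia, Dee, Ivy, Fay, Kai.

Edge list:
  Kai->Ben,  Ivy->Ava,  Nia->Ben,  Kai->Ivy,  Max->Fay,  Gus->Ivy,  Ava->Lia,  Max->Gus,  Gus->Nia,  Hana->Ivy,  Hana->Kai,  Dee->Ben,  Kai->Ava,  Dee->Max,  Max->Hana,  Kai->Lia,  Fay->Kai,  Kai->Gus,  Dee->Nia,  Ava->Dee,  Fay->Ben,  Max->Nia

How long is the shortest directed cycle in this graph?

5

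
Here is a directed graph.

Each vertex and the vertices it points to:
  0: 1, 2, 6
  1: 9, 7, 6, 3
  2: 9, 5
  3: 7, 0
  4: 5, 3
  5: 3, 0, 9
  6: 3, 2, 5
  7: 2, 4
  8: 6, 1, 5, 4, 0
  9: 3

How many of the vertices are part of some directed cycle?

9

A vertex is on a directed cycle iff it belongs to a strongly connected component of size ≥ 2 (or has a self-loop).
The vertices on cycles are {0, 1, 2, 3, 4, 5, 6, 7, 9} — 9 in total.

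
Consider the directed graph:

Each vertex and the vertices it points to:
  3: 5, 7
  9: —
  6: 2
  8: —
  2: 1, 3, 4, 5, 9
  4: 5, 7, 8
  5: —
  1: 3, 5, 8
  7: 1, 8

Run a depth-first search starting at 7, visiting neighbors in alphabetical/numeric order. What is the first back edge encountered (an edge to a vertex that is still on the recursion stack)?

3→7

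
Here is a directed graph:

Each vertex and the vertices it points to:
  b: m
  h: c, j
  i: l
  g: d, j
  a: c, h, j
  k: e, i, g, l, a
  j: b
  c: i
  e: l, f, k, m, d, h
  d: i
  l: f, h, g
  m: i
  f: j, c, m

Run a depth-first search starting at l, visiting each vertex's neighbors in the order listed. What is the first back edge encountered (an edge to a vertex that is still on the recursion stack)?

i→l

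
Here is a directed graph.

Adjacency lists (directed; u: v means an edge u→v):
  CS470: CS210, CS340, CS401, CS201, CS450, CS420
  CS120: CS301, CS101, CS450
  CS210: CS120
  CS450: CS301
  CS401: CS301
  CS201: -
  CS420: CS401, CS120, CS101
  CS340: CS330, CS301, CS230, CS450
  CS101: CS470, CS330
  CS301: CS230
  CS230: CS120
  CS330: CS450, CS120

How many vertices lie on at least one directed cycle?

11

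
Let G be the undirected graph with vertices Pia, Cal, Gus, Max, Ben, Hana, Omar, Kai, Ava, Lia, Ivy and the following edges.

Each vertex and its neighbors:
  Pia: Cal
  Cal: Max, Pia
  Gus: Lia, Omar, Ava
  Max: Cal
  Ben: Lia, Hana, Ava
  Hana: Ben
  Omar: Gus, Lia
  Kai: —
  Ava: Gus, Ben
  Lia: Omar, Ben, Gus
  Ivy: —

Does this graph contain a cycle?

DFS, tracking each vertex's parent; an edge to a visited non-parent vertex closes a cycle.
Start from Max:
visit Max (parent –)
  visit Cal (parent Max)
    Cal–Max: parent, skip
    visit Pia (parent Cal)
      Pia–Cal: parent, skip
visit Gus (parent –)
  visit Lia (parent Gus)
    visit Omar (parent Lia)
      Omar–Gus: Gus visited and ≠ parent → cycle
Cycle: Gus – Lia – Omar – Gus.

Yes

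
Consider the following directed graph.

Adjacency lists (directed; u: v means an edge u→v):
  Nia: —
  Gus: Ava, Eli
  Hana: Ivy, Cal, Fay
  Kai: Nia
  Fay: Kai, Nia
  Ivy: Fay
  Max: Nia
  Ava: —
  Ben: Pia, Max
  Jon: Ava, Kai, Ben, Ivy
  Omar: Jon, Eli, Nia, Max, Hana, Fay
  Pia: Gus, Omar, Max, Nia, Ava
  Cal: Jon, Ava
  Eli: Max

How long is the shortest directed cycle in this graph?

4

For each vertex v, BFS finds the shortest path from v back to v.
The shortest such closed walk is Ben → Pia → Omar → Jon → Ben, length 4.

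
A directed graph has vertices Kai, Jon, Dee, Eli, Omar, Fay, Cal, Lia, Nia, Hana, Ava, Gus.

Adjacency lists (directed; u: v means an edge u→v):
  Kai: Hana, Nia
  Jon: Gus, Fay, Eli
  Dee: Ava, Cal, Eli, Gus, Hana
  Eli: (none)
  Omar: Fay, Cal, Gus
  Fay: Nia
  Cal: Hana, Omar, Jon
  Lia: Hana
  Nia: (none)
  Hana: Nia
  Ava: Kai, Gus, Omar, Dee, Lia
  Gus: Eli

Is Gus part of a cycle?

No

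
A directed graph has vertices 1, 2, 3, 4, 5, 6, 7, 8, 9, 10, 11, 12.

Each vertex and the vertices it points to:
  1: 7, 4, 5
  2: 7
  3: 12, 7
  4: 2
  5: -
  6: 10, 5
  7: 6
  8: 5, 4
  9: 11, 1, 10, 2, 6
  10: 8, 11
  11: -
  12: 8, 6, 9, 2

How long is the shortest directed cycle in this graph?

6

For each vertex v, BFS finds the shortest path from v back to v.
The shortest such closed walk is 10 → 8 → 4 → 2 → 7 → 6 → 10, length 6.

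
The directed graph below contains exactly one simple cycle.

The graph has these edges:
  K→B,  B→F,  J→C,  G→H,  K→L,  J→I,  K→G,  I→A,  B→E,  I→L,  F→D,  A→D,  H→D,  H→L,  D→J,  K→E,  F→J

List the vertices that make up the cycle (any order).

A, D, I, J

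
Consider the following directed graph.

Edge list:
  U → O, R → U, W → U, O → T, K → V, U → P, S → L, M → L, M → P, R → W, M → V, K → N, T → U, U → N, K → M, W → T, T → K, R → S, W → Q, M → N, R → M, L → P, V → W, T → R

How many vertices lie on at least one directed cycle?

A vertex is on a directed cycle iff it belongs to a strongly connected component of size ≥ 2 (or has a self-loop).
The vertices on cycles are {K, M, O, R, T, U, V, W} — 8 in total.

8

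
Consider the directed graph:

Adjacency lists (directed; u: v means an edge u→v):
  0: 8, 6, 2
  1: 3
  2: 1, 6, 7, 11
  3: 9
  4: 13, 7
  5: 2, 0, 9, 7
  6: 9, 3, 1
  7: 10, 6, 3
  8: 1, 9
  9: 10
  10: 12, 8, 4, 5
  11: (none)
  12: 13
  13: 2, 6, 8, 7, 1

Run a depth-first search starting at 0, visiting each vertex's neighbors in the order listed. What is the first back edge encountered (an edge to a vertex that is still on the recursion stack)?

DFS from 0 (visiting each vertex's neighbors in the order listed); mark gray on enter, black on exit:
0 gray
  8 gray
    1 gray
      3 gray
        9 gray
          10 gray
            12 gray
              13 gray
                2 gray
                  2→1: 1 is gray → back edge
First back edge: 2 → 1.

2->1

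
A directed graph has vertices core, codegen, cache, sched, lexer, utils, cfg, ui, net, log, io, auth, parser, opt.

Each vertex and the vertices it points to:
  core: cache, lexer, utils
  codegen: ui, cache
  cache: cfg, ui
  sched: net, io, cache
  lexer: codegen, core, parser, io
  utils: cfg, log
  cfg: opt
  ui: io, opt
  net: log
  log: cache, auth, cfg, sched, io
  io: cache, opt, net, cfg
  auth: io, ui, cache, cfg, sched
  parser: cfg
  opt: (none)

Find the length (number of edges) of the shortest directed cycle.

For each vertex v, BFS finds the shortest path from v back to v.
The shortest such closed walk is core → lexer → core, length 2.

2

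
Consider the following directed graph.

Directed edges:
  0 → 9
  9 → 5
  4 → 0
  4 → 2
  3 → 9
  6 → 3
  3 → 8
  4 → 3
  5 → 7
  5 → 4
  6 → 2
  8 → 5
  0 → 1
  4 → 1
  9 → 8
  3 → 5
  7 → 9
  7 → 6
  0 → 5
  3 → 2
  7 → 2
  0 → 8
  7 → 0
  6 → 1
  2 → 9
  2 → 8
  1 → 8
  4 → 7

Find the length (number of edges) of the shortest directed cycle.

3

For each vertex v, BFS finds the shortest path from v back to v.
The shortest such closed walk is 4 → 3 → 5 → 4, length 3.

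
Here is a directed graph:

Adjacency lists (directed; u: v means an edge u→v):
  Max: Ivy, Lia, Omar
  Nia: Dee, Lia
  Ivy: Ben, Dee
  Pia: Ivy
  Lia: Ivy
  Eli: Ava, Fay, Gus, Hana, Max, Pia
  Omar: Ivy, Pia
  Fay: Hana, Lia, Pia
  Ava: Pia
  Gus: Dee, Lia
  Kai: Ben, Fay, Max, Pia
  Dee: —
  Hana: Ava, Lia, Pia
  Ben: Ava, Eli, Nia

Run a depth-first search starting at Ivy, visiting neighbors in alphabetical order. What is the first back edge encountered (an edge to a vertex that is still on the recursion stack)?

Pia->Ivy

DFS from Ivy (visiting neighbors in alphabetical order); mark gray on enter, black on exit:
Ivy gray
  Ben gray
    Ava gray
      Pia gray
        Pia→Ivy: Ivy is gray → back edge
First back edge: Pia → Ivy.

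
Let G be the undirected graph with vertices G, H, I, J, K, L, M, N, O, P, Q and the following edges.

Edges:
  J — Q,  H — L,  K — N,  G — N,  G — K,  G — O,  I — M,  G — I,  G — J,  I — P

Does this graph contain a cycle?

Yes

DFS, tracking each vertex's parent; an edge to a visited non-parent vertex closes a cycle.
Start from H:
visit H (parent –)
  visit L (parent H)
    L–H: parent, skip
visit G (parent –)
  visit J (parent G)
    J–G: parent, skip
    visit Q (parent J)
      Q–J: parent, skip
  visit N (parent G)
    N–G: parent, skip
    visit K (parent N)
      K–G: G visited and ≠ parent → cycle
Cycle: G – N – K – G.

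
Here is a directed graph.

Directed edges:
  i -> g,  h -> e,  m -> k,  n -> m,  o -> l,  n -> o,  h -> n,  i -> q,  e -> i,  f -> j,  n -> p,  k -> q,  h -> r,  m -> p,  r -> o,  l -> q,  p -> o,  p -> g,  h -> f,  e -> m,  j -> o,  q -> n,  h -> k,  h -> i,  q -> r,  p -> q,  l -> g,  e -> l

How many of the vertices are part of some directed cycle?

8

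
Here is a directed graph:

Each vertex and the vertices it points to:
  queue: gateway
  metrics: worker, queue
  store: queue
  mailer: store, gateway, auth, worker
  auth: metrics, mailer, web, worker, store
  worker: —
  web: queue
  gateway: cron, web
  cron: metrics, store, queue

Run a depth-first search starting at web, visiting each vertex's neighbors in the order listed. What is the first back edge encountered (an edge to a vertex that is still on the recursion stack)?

metrics→queue

DFS from web (visiting each vertex's neighbors in the order listed); mark gray on enter, black on exit:
web gray
  queue gray
    gateway gray
      cron gray
        metrics gray
          worker gray
          worker black
          metrics→queue: queue is gray → back edge
First back edge: metrics → queue.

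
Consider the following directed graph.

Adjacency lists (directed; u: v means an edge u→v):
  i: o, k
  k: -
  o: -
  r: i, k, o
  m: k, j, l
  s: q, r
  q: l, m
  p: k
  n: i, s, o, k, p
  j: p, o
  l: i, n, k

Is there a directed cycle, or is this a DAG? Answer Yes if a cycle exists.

Yes

DFS with white/gray/black marking, starting from i:
i gray
  o gray
  o black
  k gray
  k black
i black
r gray
  r→i: i black — skip
  r→k: k black — skip
  r→o: o black — skip
r black
m gray
  m→k: k black — skip
  j gray
    p gray
      p→k: k black — skip
    p black
    j→o: o black — skip
  j black
  l gray
    l→i: i black — skip
    n gray
      n→i: i black — skip
      s gray
        q gray
          q→l: l is gray → back edge
Back edge found, so a cycle exists: l → n → s → q → l.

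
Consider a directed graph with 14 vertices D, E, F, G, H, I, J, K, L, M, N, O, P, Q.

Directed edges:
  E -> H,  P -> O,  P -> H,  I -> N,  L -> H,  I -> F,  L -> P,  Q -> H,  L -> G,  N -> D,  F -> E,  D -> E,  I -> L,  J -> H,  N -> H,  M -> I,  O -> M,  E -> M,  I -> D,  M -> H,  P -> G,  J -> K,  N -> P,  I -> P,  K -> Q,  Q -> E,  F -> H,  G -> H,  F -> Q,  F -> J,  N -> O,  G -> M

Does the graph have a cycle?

Yes

DFS with white/gray/black marking, starting from E:
E gray
  M gray
    H gray
    H black
    I gray
      F gray
        F→E: E is gray → back edge
Back edge found, so a cycle exists: E → M → I → F → E.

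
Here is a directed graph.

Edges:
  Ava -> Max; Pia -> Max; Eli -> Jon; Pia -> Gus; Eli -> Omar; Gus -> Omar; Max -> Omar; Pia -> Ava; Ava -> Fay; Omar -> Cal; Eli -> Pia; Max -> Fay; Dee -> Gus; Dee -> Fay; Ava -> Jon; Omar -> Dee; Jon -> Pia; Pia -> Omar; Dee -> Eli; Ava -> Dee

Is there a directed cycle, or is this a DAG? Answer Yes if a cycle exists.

DFS with white/gray/black marking, starting from Dee:
Dee gray
  Eli gray
    Omar gray
      Cal gray
      Cal black
      Omar→Dee: Dee is gray → back edge
Back edge found, so a cycle exists: Dee → Eli → Omar → Dee.

Yes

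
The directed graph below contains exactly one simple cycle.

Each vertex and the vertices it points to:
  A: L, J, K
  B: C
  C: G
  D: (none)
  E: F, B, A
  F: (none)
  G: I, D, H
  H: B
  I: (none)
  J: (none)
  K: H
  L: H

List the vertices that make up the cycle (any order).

B, C, G, H

DFS with gray/black marking from B:
B gray
  C gray
    G gray
      I gray
      I black
      D gray
      D black
      H gray
        H→B: B is gray → back edge
Back edge closes the cycle B → C → G → H → B; its vertices are {B, C, G, H}.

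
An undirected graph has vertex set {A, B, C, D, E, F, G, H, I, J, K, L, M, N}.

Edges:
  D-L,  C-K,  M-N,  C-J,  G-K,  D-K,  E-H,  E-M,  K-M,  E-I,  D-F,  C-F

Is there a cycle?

Yes

DFS, tracking each vertex's parent; an edge to a visited non-parent vertex closes a cycle.
Start from H:
visit H (parent –)
  visit E (parent H)
    E–H: parent, skip
    visit M (parent E)
      visit N (parent M)
        N–M: parent, skip
      visit K (parent M)
        visit D (parent K)
          D–K: parent, skip
          visit L (parent D)
            L–D: parent, skip
          visit F (parent D)
            F–D: parent, skip
            visit C (parent F)
              visit J (parent C)
                J–C: parent, skip
              C–F: parent, skip
              C–K: K visited and ≠ parent → cycle
Cycle: K – D – F – C – K.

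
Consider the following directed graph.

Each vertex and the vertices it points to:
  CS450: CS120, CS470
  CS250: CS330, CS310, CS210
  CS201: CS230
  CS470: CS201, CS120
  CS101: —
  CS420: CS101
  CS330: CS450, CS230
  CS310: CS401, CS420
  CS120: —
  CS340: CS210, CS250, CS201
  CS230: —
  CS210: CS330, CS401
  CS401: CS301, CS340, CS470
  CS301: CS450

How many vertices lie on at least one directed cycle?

5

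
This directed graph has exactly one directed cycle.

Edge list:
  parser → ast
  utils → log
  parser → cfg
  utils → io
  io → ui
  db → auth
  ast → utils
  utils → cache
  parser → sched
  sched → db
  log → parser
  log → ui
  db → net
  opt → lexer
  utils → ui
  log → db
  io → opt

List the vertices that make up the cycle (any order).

DFS with gray/black marking from parser:
parser gray
  cfg gray
  cfg black
  sched gray
    db gray
      auth gray
      auth black
      net gray
      net black
    db black
  sched black
  ast gray
    utils gray
      io gray
        opt gray
          lexer gray
          lexer black
        opt black
        ui gray
        ui black
      io black
      cache gray
      cache black
      log gray
        log→db: db black — skip
        log→parser: parser is gray → back edge
Back edge closes the cycle parser → ast → utils → log → parser; its vertices are {ast, log, utils, parser}.

ast, log, utils, parser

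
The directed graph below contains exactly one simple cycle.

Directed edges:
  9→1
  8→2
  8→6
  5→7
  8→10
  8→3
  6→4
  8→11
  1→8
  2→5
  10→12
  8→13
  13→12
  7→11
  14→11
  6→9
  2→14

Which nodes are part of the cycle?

1, 6, 8, 9

DFS with gray/black marking from 8:
8 gray
  11 gray
  11 black
  10 gray
    12 gray
    12 black
  10 black
  3 gray
  3 black
  13 gray
    13→12: 12 black — skip
  13 black
  2 gray
    5 gray
      7 gray
        7→11: 11 black — skip
      7 black
    5 black
    14 gray
      14→11: 11 black — skip
    14 black
  2 black
  6 gray
    9 gray
      1 gray
        1→8: 8 is gray → back edge
Back edge closes the cycle 8 → 6 → 9 → 1 → 8; its vertices are {1, 6, 8, 9}.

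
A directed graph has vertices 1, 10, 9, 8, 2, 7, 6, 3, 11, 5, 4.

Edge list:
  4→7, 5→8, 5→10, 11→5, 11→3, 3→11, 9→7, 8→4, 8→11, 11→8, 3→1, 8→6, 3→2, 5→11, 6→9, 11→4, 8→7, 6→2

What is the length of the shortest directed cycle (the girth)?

For each vertex v, BFS finds the shortest path from v back to v.
The shortest such closed walk is 11 → 8 → 11, length 2.

2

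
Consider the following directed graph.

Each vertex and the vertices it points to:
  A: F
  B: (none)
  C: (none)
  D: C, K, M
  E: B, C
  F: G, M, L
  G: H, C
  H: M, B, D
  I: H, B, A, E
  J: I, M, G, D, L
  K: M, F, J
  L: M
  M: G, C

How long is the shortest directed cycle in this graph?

3

For each vertex v, BFS finds the shortest path from v back to v.
The shortest such closed walk is H → M → G → H, length 3.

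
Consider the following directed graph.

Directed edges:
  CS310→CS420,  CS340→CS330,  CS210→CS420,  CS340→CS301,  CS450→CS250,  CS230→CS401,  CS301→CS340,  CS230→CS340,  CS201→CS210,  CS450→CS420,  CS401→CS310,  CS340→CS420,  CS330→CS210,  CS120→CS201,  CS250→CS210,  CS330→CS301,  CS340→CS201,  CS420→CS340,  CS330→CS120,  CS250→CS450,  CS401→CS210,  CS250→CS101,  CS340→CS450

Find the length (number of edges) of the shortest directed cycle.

2

For each vertex v, BFS finds the shortest path from v back to v.
The shortest such closed walk is CS340 → CS420 → CS340, length 2.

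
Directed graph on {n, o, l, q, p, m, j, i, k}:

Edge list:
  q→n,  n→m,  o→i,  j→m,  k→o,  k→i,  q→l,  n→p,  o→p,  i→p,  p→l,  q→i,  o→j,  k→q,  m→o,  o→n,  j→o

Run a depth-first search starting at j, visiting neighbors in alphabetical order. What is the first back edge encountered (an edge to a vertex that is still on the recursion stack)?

o→j

DFS from j (visiting neighbors in alphabetical order); mark gray on enter, black on exit:
j gray
  m gray
    o gray
      i gray
        p gray
          l gray
          l black
        p black
      i black
      o→j: j is gray → back edge
First back edge: o → j.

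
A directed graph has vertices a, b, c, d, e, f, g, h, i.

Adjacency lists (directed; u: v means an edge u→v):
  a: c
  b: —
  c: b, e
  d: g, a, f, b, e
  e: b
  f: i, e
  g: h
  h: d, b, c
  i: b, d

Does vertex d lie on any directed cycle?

Yes

d is on a cycle iff d can reach itself via ≥1 edge.
d → g → h → d — yes.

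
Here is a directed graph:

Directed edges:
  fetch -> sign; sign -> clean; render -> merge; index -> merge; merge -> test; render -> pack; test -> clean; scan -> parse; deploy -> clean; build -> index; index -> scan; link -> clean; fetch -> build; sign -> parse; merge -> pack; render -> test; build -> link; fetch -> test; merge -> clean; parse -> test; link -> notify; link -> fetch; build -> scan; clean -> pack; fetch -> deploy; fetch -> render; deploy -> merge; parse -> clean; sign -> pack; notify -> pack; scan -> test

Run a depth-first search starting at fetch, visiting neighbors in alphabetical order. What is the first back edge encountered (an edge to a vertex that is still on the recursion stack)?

link->fetch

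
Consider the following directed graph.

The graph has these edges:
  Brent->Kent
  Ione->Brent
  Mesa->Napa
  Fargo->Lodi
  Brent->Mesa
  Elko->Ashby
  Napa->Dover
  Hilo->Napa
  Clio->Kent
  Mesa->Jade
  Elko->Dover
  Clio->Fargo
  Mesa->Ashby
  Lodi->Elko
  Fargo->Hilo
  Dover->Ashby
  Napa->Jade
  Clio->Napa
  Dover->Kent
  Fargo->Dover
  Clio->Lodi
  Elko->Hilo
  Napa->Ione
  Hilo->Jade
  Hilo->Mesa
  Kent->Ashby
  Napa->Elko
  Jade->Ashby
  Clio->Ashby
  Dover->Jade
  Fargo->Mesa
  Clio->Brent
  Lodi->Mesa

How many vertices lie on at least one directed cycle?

6

A vertex is on a directed cycle iff it belongs to a strongly connected component of size ≥ 2 (or has a self-loop).
The vertices on cycles are {Elko, Hilo, Ione, Mesa, Napa, Brent} — 6 in total.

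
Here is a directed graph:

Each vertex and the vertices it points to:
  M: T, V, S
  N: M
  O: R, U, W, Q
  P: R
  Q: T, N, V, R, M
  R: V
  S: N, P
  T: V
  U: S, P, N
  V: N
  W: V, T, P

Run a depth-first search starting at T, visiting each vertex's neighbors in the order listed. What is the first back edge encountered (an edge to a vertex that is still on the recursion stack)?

M→T

DFS from T (visiting each vertex's neighbors in the order listed); mark gray on enter, black on exit:
T gray
  V gray
    N gray
      M gray
        M→T: T is gray → back edge
First back edge: M → T.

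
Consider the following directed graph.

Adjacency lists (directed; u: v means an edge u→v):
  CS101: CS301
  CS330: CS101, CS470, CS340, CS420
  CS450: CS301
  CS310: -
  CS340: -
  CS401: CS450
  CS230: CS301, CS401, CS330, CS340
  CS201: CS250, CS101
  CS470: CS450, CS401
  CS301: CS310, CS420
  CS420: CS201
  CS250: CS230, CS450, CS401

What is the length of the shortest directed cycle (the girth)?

4

For each vertex v, BFS finds the shortest path from v back to v.
The shortest such closed walk is CS420 → CS201 → CS101 → CS301 → CS420, length 4.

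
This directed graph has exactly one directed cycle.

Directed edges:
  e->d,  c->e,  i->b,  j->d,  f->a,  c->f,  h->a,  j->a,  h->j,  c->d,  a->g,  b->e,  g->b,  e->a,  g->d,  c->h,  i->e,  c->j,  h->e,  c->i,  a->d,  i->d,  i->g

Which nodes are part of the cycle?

a, b, e, g

DFS with gray/black marking from b:
b gray
  e gray
    d gray
    d black
    a gray
      a→d: d black — skip
      g gray
        g→b: b is gray → back edge
Back edge closes the cycle b → e → a → g → b; its vertices are {a, b, e, g}.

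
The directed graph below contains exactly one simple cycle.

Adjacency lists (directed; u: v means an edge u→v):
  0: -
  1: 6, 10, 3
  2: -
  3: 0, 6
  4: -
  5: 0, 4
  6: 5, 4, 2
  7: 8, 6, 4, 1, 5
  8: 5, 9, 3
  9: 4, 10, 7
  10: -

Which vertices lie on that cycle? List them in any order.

7, 8, 9

DFS with gray/black marking from 7:
7 gray
  8 gray
    5 gray
      0 gray
      0 black
      4 gray
      4 black
    5 black
    9 gray
      9→4: 4 black — skip
      10 gray
      10 black
      9→7: 7 is gray → back edge
Back edge closes the cycle 7 → 8 → 9 → 7; its vertices are {7, 8, 9}.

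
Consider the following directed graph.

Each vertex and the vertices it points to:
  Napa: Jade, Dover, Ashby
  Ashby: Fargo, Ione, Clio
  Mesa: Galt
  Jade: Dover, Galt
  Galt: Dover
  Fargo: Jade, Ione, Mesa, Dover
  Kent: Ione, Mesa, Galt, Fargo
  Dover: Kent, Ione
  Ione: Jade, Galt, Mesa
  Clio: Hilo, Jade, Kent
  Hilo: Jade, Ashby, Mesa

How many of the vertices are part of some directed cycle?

10

A vertex is on a directed cycle iff it belongs to a strongly connected component of size ≥ 2 (or has a self-loop).
The vertices on cycles are {Clio, Galt, Hilo, Ione, Jade, Kent, Mesa, Ashby, Dover, Fargo} — 10 in total.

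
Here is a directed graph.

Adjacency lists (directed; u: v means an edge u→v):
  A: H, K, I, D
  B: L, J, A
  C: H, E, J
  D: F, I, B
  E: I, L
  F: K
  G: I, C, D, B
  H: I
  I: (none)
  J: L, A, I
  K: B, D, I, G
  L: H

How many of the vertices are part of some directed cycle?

A vertex is on a directed cycle iff it belongs to a strongly connected component of size ≥ 2 (or has a self-loop).
The vertices on cycles are {A, B, C, D, F, G, J, K} — 8 in total.

8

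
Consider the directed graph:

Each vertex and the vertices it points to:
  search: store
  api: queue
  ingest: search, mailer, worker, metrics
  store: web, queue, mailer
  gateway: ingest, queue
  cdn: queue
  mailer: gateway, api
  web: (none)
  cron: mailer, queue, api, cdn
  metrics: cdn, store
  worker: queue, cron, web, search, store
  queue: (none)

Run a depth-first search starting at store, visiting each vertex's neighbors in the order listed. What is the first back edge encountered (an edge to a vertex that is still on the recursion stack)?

search→store

DFS from store (visiting each vertex's neighbors in the order listed); mark gray on enter, black on exit:
store gray
  web gray
  web black
  queue gray
  queue black
  mailer gray
    gateway gray
      ingest gray
        search gray
          search→store: store is gray → back edge
First back edge: search → store.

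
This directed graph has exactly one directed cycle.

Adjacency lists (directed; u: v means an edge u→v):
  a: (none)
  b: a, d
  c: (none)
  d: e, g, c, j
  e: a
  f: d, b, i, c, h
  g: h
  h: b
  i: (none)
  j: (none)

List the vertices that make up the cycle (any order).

b, d, g, h

DFS with gray/black marking from b:
b gray
  a gray
  a black
  d gray
    e gray
      e→a: a black — skip
    e black
    g gray
      h gray
        h→b: b is gray → back edge
Back edge closes the cycle b → d → g → h → b; its vertices are {b, d, g, h}.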